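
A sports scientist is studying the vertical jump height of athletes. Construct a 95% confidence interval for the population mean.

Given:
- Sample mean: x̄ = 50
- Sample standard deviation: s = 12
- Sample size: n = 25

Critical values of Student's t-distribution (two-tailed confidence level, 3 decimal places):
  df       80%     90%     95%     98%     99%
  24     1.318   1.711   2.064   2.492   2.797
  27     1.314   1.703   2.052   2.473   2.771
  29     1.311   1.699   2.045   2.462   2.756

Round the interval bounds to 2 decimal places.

The population standard deviation σ is unknown (only the sample standard deviation s is given), so use a t-interval with df = n - 1 = 25 - 1 = 24.

For 95% confidence with df = 24, t* = 2.064 (from t-table)

Standard error: SE = s/√n = 12/√25 = 2.400000

Margin of error: E = t* × SE = 2.064 × 2.400000 = 4.9536

T-interval: x̄ ± E = 50 ± 4.9536 = (45.0464, 54.9536)

Rounded to 2 decimal places:

(45.05, 54.95)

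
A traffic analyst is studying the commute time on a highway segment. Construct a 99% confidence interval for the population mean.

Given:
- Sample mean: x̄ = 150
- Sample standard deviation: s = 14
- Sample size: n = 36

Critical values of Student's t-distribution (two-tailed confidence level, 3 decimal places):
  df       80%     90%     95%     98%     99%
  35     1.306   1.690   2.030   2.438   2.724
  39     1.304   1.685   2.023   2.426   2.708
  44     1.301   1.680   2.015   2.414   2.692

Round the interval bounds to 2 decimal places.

The population standard deviation σ is unknown (only the sample standard deviation s is given), so use a t-interval with df = n - 1 = 36 - 1 = 35.

For 99% confidence with df = 35, t* = 2.724 (from t-table)

Standard error: SE = s/√n = 14/√36 = 2.333333

Margin of error: E = t* × SE = 2.724 × 2.333333 = 6.3560

T-interval: x̄ ± E = 150 ± 6.3560 = (143.6440, 156.3560)

Rounded to 2 decimal places:

(143.64, 156.36)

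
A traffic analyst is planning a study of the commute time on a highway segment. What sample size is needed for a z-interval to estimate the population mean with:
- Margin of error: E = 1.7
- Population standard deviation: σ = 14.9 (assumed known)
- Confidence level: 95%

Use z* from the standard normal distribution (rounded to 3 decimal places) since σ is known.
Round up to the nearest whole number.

Using z* since population σ is known (z-interval formula).

For 95% confidence, z* = 1.96 (from standard normal table)

Sample size formula for z-interval: n = (z*σ/E)²

n = (1.96 × 14.9 / 1.7)²
  = (17.178824)²
  = 295.1120

Round up to the nearest whole number: n = 296

296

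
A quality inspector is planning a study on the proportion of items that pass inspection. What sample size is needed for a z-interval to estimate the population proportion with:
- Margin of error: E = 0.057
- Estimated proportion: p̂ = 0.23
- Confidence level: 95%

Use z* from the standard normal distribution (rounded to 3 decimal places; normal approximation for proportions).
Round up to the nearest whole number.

Using z* for proportion z-interval (normal approximation).

For 95% confidence, z* = 1.96 (from standard normal table)

Sample size formula for proportion z-interval: n = z*²p̂(1-p̂)/E²

n = 1.96² × 0.23 × 0.77 / 0.057²
  = 3.8416 × 0.1771 / 0.003249
  = 209.4021

Round up to the nearest whole number: n = 210

210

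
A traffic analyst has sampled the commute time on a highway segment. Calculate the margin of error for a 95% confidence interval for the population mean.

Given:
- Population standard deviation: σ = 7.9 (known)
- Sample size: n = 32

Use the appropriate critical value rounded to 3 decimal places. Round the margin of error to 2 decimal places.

The population standard deviation σ is known, so use the z-interval margin of error formula.

For 95% confidence, z* = 1.96 (from standard normal table)

Margin of error formula for z-interval: E = z* × σ/√n

E = 1.96 × 7.9/√32
  = 1.96 × 1.396536
  = 2.7372

Rounded to 2 decimal places:

2.74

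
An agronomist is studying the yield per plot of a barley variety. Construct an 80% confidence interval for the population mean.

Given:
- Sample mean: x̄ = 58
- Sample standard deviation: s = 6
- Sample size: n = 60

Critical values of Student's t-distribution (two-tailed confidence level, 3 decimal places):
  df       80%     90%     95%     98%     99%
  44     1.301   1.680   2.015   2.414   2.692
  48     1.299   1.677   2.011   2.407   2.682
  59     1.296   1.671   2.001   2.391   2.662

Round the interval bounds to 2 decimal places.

The population standard deviation σ is unknown (only the sample standard deviation s is given), so use a t-interval with df = n - 1 = 60 - 1 = 59.

For 80% confidence with df = 59, t* = 1.296 (from t-table)

Standard error: SE = s/√n = 6/√60 = 0.774597

Margin of error: E = t* × SE = 1.296 × 0.774597 = 1.0039

T-interval: x̄ ± E = 58 ± 1.0039 = (56.9961, 59.0039)

Rounded to 2 decimal places:

(57.00, 59.00)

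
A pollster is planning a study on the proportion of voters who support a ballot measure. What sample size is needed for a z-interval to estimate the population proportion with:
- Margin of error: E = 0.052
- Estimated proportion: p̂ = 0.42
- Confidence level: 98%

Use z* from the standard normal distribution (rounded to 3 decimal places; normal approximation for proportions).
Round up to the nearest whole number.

Using z* for proportion z-interval (normal approximation).

For 98% confidence, z* = 2.326 (from standard normal table)

Sample size formula for proportion z-interval: n = z*²p̂(1-p̂)/E²

n = 2.326² × 0.42 × 0.58 / 0.052²
  = 5.410276 × 0.2436 / 0.002704
  = 487.4050

Round up to the nearest whole number: n = 488

488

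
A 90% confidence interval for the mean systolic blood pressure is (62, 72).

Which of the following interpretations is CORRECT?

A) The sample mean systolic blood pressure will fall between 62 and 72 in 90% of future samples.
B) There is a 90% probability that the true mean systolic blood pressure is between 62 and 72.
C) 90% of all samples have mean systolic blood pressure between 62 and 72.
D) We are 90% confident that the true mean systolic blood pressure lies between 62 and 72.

A confidence interval represents our confidence in the procedure, not a probability statement about the parameter.

Key concept: If we repeated this sampling process many times and computed a 90% CI each time, about 90% of those intervals would contain the true population parameter.

For this specific interval (62, 72):
- Midpoint (point estimate): 67
- Margin of error: 5

The correct interpretation is the one stating confidence that the true parameter lies in the interval — option D.

D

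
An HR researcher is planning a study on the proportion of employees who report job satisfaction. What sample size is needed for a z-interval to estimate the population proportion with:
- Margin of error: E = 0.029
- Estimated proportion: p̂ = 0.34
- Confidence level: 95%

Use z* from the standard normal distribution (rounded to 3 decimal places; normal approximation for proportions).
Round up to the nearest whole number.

Using z* for proportion z-interval (normal approximation).

For 95% confidence, z* = 1.96 (from standard normal table)

Sample size formula for proportion z-interval: n = z*²p̂(1-p̂)/E²

n = 1.96² × 0.34 × 0.66 / 0.029²
  = 3.8416 × 0.2244 / 0.000841
  = 1025.0357

Round up to the nearest whole number: n = 1026

1026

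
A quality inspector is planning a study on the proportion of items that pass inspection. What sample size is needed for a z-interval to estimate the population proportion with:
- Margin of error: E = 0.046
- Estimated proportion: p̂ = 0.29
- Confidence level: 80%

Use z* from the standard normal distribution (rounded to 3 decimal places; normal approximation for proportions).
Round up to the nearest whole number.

Using z* for proportion z-interval (normal approximation).

For 80% confidence, z* = 1.282 (from standard normal table)

Sample size formula for proportion z-interval: n = z*²p̂(1-p̂)/E²

n = 1.282² × 0.29 × 0.71 / 0.046²
  = 1.643524 × 0.2059 / 0.002116
  = 159.9251

Round up to the nearest whole number: n = 160

160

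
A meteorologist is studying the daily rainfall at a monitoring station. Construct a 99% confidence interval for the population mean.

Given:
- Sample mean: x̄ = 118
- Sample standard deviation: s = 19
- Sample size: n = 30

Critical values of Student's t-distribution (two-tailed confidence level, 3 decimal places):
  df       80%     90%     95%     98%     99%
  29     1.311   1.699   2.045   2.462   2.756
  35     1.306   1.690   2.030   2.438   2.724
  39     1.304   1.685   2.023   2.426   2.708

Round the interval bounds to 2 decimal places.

The population standard deviation σ is unknown (only the sample standard deviation s is given), so use a t-interval with df = n - 1 = 30 - 1 = 29.

For 99% confidence with df = 29, t* = 2.756 (from t-table)

Standard error: SE = s/√n = 19/√30 = 3.468910

Margin of error: E = t* × SE = 2.756 × 3.468910 = 9.5603

T-interval: x̄ ± E = 118 ± 9.5603 = (108.4397, 127.5603)

Rounded to 2 decimal places:

(108.44, 127.56)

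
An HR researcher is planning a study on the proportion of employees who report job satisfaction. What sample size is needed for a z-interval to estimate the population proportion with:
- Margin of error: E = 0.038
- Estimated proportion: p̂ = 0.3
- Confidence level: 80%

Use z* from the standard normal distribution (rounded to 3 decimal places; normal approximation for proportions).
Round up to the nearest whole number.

Using z* for proportion z-interval (normal approximation).

For 80% confidence, z* = 1.282 (from standard normal table)

Sample size formula for proportion z-interval: n = z*²p̂(1-p̂)/E²

n = 1.282² × 0.3 × 0.7 / 0.038²
  = 1.643524 × 0.21 / 0.001444
  = 239.0166

Round up to the nearest whole number: n = 240

240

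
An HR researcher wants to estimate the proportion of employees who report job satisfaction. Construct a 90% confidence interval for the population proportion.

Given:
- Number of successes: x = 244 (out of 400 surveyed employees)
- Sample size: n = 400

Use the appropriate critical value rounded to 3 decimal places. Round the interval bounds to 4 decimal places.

Sample proportion: p̂ = 244/400 = 0.610000

Check conditions for normal approximation:
  np̂ = 244 ≥ 10 ✓
  n(1-p̂) = 156 ≥ 10 ✓

The sample is large enough, so use a z-interval (normal approximation) for the proportion.

For 90% confidence, z* = 1.645 (from standard normal table)

Standard error: SE = √(p̂(1-p̂)/n) = √(0.610000×0.390000/400) = 0.02438750

Margin of error: E = z* × SE = 1.645 × 0.02438750 = 0.040117

Z-interval: p̂ ± E = 0.610000 ± 0.040117 = (0.569883, 0.650117)

Rounded to 4 decimal places:

(0.5699, 0.6501)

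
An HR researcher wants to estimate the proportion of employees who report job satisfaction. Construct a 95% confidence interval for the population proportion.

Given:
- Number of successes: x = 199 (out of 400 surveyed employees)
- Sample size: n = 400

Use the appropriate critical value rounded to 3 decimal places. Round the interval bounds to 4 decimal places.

Sample proportion: p̂ = 199/400 = 0.497500

Check conditions for normal approximation:
  np̂ = 199 ≥ 10 ✓
  n(1-p̂) = 201 ≥ 10 ✓

The sample is large enough, so use a z-interval (normal approximation) for the proportion.

For 95% confidence, z* = 1.96 (from standard normal table)

Standard error: SE = √(p̂(1-p̂)/n) = √(0.497500×0.502500/400) = 0.02499969

Margin of error: E = z* × SE = 1.96 × 0.02499969 = 0.048999

Z-interval: p̂ ± E = 0.497500 ± 0.048999 = (0.448501, 0.546499)

Rounded to 4 decimal places:

(0.4485, 0.5465)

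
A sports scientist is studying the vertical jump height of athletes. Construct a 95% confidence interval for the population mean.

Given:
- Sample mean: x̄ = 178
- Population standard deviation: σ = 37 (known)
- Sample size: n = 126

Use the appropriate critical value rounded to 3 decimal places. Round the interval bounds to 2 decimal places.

The population standard deviation σ is known, so use a z-interval (standard normal critical value).

For 95% confidence, z* = 1.96 (from standard normal table)

Standard error: SE = σ/√n = 37/√126 = 3.296222

Margin of error: E = z* × SE = 1.96 × 3.296222 = 6.4606

Z-interval: x̄ ± E = 178 ± 6.4606 = (171.5394, 184.4606)

Rounded to 2 decimal places:

(171.54, 184.46)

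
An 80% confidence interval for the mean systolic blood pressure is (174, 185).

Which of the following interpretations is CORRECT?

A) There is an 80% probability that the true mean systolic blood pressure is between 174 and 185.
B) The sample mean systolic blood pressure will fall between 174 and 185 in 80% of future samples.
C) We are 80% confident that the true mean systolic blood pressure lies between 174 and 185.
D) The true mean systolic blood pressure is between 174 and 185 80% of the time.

A confidence interval represents our confidence in the procedure, not a probability statement about the parameter.

Key concept: If we repeated this sampling process many times and computed an 80% CI each time, about 80% of those intervals would contain the true population parameter.

For this specific interval (174, 185):
- Midpoint (point estimate): 179.5
- Margin of error: 5.5

The correct interpretation is the one stating confidence that the true parameter lies in the interval — option C.

C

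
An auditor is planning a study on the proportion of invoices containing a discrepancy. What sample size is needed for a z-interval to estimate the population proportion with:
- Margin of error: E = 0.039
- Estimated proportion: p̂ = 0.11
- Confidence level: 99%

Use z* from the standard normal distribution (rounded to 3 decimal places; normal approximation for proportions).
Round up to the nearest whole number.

Using z* for proportion z-interval (normal approximation).

For 99% confidence, z* = 2.576 (from standard normal table)

Sample size formula for proportion z-interval: n = z*²p̂(1-p̂)/E²

n = 2.576² × 0.11 × 0.89 / 0.039²
  = 6.635776 × 0.0979 / 0.001521
  = 427.1154

Round up to the nearest whole number: n = 428

428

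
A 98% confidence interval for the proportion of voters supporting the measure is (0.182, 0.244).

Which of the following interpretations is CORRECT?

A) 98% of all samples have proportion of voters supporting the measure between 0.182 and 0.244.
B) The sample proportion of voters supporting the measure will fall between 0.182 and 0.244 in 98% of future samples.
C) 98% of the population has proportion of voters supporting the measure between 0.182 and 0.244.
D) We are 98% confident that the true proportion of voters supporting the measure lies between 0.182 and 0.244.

A confidence interval represents our confidence in the procedure, not a probability statement about the parameter.

Key concept: If we repeated this sampling process many times and computed a 98% CI each time, about 98% of those intervals would contain the true population parameter.

For this specific interval (0.182, 0.244):
- Midpoint (point estimate): 0.213
- Margin of error: 0.031

The correct interpretation is the one stating confidence that the true parameter lies in the interval — option D.

D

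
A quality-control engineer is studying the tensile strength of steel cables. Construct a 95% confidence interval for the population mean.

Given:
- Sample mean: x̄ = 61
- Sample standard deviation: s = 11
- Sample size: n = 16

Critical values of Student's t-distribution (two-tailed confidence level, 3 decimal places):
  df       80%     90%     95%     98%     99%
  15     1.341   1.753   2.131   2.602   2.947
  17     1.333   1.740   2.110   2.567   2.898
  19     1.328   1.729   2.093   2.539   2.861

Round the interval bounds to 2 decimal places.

The population standard deviation σ is unknown (only the sample standard deviation s is given), so use a t-interval with df = n - 1 = 16 - 1 = 15.

For 95% confidence with df = 15, t* = 2.131 (from t-table)

Standard error: SE = s/√n = 11/√16 = 2.750000

Margin of error: E = t* × SE = 2.131 × 2.750000 = 5.8602

T-interval: x̄ ± E = 61 ± 5.8602 = (55.1397, 66.8602)

Rounded to 2 decimal places:

(55.14, 66.86)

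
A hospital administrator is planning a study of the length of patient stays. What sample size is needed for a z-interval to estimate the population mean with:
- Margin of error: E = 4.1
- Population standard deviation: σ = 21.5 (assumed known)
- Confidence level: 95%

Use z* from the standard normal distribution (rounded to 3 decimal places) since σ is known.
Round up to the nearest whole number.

Using z* since population σ is known (z-interval formula).

For 95% confidence, z* = 1.96 (from standard normal table)

Sample size formula for z-interval: n = (z*σ/E)²

n = (1.96 × 21.5 / 4.1)²
  = (10.278049)²
  = 105.6383

Round up to the nearest whole number: n = 106

106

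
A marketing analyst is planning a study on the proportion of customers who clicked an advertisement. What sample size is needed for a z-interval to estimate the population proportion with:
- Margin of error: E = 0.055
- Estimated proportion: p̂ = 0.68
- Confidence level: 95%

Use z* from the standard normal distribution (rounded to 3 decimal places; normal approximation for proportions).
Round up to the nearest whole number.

Using z* for proportion z-interval (normal approximation).

For 95% confidence, z* = 1.96 (from standard normal table)

Sample size formula for proportion z-interval: n = z*²p̂(1-p̂)/E²

n = 1.96² × 0.68 × 0.32 / 0.055²
  = 3.8416 × 0.2176 / 0.003025
  = 276.3412

Round up to the nearest whole number: n = 277

277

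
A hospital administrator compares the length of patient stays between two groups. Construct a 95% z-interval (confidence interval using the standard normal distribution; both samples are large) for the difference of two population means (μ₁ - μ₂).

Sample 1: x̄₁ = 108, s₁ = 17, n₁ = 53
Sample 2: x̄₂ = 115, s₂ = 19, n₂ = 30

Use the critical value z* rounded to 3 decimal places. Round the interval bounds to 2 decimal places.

Both samples are large (n₁ = 53 ≥ 30, n₂ = 30 ≥ 30), so a z-interval for the difference of means applies.

Point estimate: x̄₁ - x̄₂ = 108 - 115 = -7

Standard error: SE = √(s₁²/n₁ + s₂²/n₂)
= √(17²/53 + 19²/30)
= √(5.452830 + 12.033333)
= 4.181646

For 95% confidence, z* = 1.96 (from standard normal table)
Margin of error: E = z* × SE = 1.96 × 4.181646 = 8.1960

Z-interval: (x̄₁ - x̄₂) ± E = -7 ± 8.1960 = (-15.1960, 1.1960)

Rounded to 2 decimal places:

(-15.20, 1.20)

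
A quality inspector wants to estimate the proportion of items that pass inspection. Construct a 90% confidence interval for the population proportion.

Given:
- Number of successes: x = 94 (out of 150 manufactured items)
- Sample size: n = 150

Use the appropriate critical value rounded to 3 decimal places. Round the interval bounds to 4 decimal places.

Sample proportion: p̂ = 94/150 = 0.626667

Check conditions for normal approximation:
  np̂ = 94 ≥ 10 ✓
  n(1-p̂) = 56 ≥ 10 ✓

The sample is large enough, so use a z-interval (normal approximation) for the proportion.

For 90% confidence, z* = 1.645 (from standard normal table)

Standard error: SE = √(p̂(1-p̂)/n) = √(0.626667×0.373333/150) = 0.03949308

Margin of error: E = z* × SE = 1.645 × 0.03949308 = 0.064966

Z-interval: p̂ ± E = 0.626667 ± 0.064966 = (0.561701, 0.691633)

Rounded to 4 decimal places:

(0.5617, 0.6916)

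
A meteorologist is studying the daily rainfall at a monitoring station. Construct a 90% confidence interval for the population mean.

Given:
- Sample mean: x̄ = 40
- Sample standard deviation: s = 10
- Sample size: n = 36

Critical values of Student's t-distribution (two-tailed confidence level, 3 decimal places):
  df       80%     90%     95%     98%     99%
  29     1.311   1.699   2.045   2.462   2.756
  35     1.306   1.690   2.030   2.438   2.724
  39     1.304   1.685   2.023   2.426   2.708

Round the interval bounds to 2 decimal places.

The population standard deviation σ is unknown (only the sample standard deviation s is given), so use a t-interval with df = n - 1 = 36 - 1 = 35.

For 90% confidence with df = 35, t* = 1.690 (from t-table)

Standard error: SE = s/√n = 10/√36 = 1.666667

Margin of error: E = t* × SE = 1.690 × 1.666667 = 2.8167

T-interval: x̄ ± E = 40 ± 2.8167 = (37.1833, 42.8167)

Rounded to 2 decimal places:

(37.18, 42.82)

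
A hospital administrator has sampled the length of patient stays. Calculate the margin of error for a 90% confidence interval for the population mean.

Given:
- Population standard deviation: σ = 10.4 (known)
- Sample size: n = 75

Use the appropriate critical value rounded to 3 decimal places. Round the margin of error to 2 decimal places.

The population standard deviation σ is known, so use the z-interval margin of error formula.

For 90% confidence, z* = 1.645 (from standard normal table)

Margin of error formula for z-interval: E = z* × σ/√n

E = 1.645 × 10.4/√75
  = 1.645 × 1.200889
  = 1.9755

Rounded to 2 decimal places:

1.98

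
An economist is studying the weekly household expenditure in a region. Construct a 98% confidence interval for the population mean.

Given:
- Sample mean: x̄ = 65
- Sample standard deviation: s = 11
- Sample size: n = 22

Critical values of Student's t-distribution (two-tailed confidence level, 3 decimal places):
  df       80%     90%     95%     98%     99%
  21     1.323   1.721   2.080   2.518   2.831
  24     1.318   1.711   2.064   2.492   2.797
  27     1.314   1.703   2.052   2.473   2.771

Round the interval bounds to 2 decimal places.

The population standard deviation σ is unknown (only the sample standard deviation s is given), so use a t-interval with df = n - 1 = 22 - 1 = 21.

For 98% confidence with df = 21, t* = 2.518 (from t-table)

Standard error: SE = s/√n = 11/√22 = 2.345208

Margin of error: E = t* × SE = 2.518 × 2.345208 = 5.9052

T-interval: x̄ ± E = 65 ± 5.9052 = (59.0948, 70.9052)

Rounded to 2 decimal places:

(59.09, 70.91)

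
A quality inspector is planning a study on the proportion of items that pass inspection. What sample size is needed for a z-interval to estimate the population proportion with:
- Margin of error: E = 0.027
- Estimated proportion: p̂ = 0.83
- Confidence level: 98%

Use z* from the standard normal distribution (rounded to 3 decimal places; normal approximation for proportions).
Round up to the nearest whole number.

Using z* for proportion z-interval (normal approximation).

For 98% confidence, z* = 2.326 (from standard normal table)

Sample size formula for proportion z-interval: n = z*²p̂(1-p̂)/E²

n = 2.326² × 0.83 × 0.17 / 0.027²
  = 5.410276 × 0.1411 / 0.000729
  = 1047.1741

Round up to the nearest whole number: n = 1048

1048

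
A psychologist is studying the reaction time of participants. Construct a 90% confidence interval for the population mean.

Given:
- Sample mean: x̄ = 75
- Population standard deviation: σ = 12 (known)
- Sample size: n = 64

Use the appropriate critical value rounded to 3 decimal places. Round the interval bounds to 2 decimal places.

The population standard deviation σ is known, so use a z-interval (standard normal critical value).

For 90% confidence, z* = 1.645 (from standard normal table)

Standard error: SE = σ/√n = 12/√64 = 1.500000

Margin of error: E = z* × SE = 1.645 × 1.500000 = 2.4675

Z-interval: x̄ ± E = 75 ± 2.4675 = (72.5325, 77.4675)

Rounded to 2 decimal places:

(72.53, 77.47)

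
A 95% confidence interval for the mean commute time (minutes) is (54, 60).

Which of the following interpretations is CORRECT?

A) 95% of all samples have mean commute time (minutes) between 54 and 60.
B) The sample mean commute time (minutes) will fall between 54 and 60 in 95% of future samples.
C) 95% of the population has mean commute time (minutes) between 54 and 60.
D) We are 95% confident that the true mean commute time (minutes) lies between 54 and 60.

A confidence interval represents our confidence in the procedure, not a probability statement about the parameter.

Key concept: If we repeated this sampling process many times and computed a 95% CI each time, about 95% of those intervals would contain the true population parameter.

For this specific interval (54, 60):
- Midpoint (point estimate): 57
- Margin of error: 3

The correct interpretation is the one stating confidence that the true parameter lies in the interval — option D.

D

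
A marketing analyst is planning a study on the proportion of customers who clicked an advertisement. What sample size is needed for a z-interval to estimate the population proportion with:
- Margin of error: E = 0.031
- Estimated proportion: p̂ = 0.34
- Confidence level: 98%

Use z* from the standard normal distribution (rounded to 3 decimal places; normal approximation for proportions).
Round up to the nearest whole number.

Using z* for proportion z-interval (normal approximation).

For 98% confidence, z* = 2.326 (from standard normal table)

Sample size formula for proportion z-interval: n = z*²p̂(1-p̂)/E²

n = 2.326² × 0.34 × 0.66 / 0.031²
  = 5.410276 × 0.2244 / 0.000961
  = 1263.3360

Round up to the nearest whole number: n = 1264

1264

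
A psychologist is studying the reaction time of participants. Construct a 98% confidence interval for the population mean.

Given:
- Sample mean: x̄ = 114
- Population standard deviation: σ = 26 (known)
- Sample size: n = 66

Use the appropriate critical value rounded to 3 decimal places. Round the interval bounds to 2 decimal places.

The population standard deviation σ is known, so use a z-interval (standard normal critical value).

For 98% confidence, z* = 2.326 (from standard normal table)

Standard error: SE = σ/√n = 26/√66 = 3.200379

Margin of error: E = z* × SE = 2.326 × 3.200379 = 7.4441

Z-interval: x̄ ± E = 114 ± 7.4441 = (106.5559, 121.4441)

Rounded to 2 decimal places:

(106.56, 121.44)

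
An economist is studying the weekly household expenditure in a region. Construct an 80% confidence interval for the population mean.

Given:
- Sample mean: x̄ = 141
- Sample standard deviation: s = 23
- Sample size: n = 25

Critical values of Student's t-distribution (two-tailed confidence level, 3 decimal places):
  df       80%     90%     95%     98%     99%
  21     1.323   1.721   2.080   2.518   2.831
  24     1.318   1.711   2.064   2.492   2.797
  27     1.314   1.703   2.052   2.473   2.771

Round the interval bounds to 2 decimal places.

The population standard deviation σ is unknown (only the sample standard deviation s is given), so use a t-interval with df = n - 1 = 25 - 1 = 24.

For 80% confidence with df = 24, t* = 1.318 (from t-table)

Standard error: SE = s/√n = 23/√25 = 4.600000

Margin of error: E = t* × SE = 1.318 × 4.600000 = 6.0628

T-interval: x̄ ± E = 141 ± 6.0628 = (134.9372, 147.0628)

Rounded to 2 decimal places:

(134.94, 147.06)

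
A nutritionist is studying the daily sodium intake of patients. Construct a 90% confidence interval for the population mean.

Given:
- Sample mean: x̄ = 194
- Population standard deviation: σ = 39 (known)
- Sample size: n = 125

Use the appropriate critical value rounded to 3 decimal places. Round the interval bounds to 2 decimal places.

The population standard deviation σ is known, so use a z-interval (standard normal critical value).

For 90% confidence, z* = 1.645 (from standard normal table)

Standard error: SE = σ/√n = 39/√125 = 3.488266

Margin of error: E = z* × SE = 1.645 × 3.488266 = 5.7382

Z-interval: x̄ ± E = 194 ± 5.7382 = (188.2618, 199.7382)

Rounded to 2 decimal places:

(188.26, 199.74)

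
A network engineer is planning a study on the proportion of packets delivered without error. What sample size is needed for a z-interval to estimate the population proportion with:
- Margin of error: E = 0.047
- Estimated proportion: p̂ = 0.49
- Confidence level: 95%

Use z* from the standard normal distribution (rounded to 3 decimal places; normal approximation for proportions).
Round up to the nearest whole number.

Using z* for proportion z-interval (normal approximation).

For 95% confidence, z* = 1.96 (from standard normal table)

Sample size formula for proportion z-interval: n = z*²p̂(1-p̂)/E²

n = 1.96² × 0.49 × 0.51 / 0.047²
  = 3.8416 × 0.2499 / 0.002209
  = 434.5930

Round up to the nearest whole number: n = 435

435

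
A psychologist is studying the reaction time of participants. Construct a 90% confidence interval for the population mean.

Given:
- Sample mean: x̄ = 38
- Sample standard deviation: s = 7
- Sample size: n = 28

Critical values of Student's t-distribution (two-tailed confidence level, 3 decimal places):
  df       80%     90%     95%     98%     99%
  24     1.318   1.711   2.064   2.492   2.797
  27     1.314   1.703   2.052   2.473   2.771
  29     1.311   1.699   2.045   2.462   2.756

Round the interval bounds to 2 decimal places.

The population standard deviation σ is unknown (only the sample standard deviation s is given), so use a t-interval with df = n - 1 = 28 - 1 = 27.

For 90% confidence with df = 27, t* = 1.703 (from t-table)

Standard error: SE = s/√n = 7/√28 = 1.322876

Margin of error: E = t* × SE = 1.703 × 1.322876 = 2.2529

T-interval: x̄ ± E = 38 ± 2.2529 = (35.7471, 40.2529)

Rounded to 2 decimal places:

(35.75, 40.25)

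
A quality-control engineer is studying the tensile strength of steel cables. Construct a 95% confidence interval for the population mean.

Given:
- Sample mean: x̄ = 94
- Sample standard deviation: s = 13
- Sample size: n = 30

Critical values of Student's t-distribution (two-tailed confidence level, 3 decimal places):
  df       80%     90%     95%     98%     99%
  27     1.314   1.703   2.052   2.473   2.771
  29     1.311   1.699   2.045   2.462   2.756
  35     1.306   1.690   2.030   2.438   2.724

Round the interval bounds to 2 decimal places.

The population standard deviation σ is unknown (only the sample standard deviation s is given), so use a t-interval with df = n - 1 = 30 - 1 = 29.

For 95% confidence with df = 29, t* = 2.045 (from t-table)

Standard error: SE = s/√n = 13/√30 = 2.373464

Margin of error: E = t* × SE = 2.045 × 2.373464 = 4.8537

T-interval: x̄ ± E = 94 ± 4.8537 = (89.1463, 98.8537)

Rounded to 2 decimal places:

(89.15, 98.85)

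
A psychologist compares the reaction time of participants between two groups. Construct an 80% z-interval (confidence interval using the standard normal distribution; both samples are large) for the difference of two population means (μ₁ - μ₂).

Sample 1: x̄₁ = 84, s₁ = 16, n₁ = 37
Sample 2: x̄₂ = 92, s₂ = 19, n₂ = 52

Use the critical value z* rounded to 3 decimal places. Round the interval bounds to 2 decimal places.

Both samples are large (n₁ = 37 ≥ 30, n₂ = 52 ≥ 30), so a z-interval for the difference of means applies.

Point estimate: x̄₁ - x̄₂ = 84 - 92 = -8

Standard error: SE = √(s₁²/n₁ + s₂²/n₂)
= √(16²/37 + 19²/52)
= √(6.918919 + 6.942308)
= 3.723067

For 80% confidence, z* = 1.282 (from standard normal table)
Margin of error: E = z* × SE = 1.282 × 3.723067 = 4.7730

Z-interval: (x̄₁ - x̄₂) ± E = -8 ± 4.7730 = (-12.7730, -3.2270)

Rounded to 2 decimal places:

(-12.77, -3.23)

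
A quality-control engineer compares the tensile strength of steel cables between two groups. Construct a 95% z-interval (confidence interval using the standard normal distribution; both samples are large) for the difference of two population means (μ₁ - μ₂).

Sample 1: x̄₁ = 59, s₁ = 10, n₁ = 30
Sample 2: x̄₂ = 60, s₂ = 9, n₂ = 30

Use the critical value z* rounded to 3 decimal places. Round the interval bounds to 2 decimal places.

Both samples are large (n₁ = 30 ≥ 30, n₂ = 30 ≥ 30), so a z-interval for the difference of means applies.

Point estimate: x̄₁ - x̄₂ = 59 - 60 = -1

Standard error: SE = √(s₁²/n₁ + s₂²/n₂)
= √(10²/30 + 9²/30)
= √(3.333333 + 2.700000)
= 2.456284

For 95% confidence, z* = 1.96 (from standard normal table)
Margin of error: E = z* × SE = 1.96 × 2.456284 = 4.8143

Z-interval: (x̄₁ - x̄₂) ± E = -1 ± 4.8143 = (-5.8143, 3.8143)

Rounded to 2 decimal places:

(-5.81, 3.81)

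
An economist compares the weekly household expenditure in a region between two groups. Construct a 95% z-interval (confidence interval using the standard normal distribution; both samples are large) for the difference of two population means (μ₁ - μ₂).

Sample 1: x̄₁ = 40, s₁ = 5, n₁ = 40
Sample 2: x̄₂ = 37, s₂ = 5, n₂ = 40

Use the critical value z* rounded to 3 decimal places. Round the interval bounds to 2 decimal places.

Both samples are large (n₁ = 40 ≥ 30, n₂ = 40 ≥ 30), so a z-interval for the difference of means applies.

Point estimate: x̄₁ - x̄₂ = 40 - 37 = 3

Standard error: SE = √(s₁²/n₁ + s₂²/n₂)
= √(5²/40 + 5²/40)
= √(0.625000 + 0.625000)
= 1.118034

For 95% confidence, z* = 1.96 (from standard normal table)
Margin of error: E = z* × SE = 1.96 × 1.118034 = 2.1913

Z-interval: (x̄₁ - x̄₂) ± E = 3 ± 2.1913 = (0.8087, 5.1913)

Rounded to 2 decimal places:

(0.81, 5.19)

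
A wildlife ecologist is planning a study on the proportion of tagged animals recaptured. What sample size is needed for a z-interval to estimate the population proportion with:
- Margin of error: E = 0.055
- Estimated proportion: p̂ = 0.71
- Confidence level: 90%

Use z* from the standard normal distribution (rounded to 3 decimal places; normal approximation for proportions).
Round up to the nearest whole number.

Using z* for proportion z-interval (normal approximation).

For 90% confidence, z* = 1.645 (from standard normal table)

Sample size formula for proportion z-interval: n = z*²p̂(1-p̂)/E²

n = 1.645² × 0.71 × 0.29 / 0.055²
  = 2.706025 × 0.2059 / 0.003025
  = 184.1886

Round up to the nearest whole number: n = 185

185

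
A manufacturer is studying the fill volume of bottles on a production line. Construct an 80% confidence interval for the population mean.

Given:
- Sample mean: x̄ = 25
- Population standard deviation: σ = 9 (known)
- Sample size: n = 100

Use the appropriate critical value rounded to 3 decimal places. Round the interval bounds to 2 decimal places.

The population standard deviation σ is known, so use a z-interval (standard normal critical value).

For 80% confidence, z* = 1.282 (from standard normal table)

Standard error: SE = σ/√n = 9/√100 = 0.900000

Margin of error: E = z* × SE = 1.282 × 0.900000 = 1.1538

Z-interval: x̄ ± E = 25 ± 1.1538 = (23.8462, 26.1538)

Rounded to 2 decimal places:

(23.85, 26.15)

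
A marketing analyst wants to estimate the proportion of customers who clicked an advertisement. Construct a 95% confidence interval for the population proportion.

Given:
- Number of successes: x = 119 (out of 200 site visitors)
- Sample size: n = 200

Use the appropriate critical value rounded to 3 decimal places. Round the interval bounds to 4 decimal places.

Sample proportion: p̂ = 119/200 = 0.595000

Check conditions for normal approximation:
  np̂ = 119 ≥ 10 ✓
  n(1-p̂) = 81 ≥ 10 ✓

The sample is large enough, so use a z-interval (normal approximation) for the proportion.

For 95% confidence, z* = 1.96 (from standard normal table)

Standard error: SE = √(p̂(1-p̂)/n) = √(0.595000×0.405000/200) = 0.03471131

Margin of error: E = z* × SE = 1.96 × 0.03471131 = 0.068034

Z-interval: p̂ ± E = 0.595000 ± 0.068034 = (0.526966, 0.663034)

Rounded to 4 decimal places:

(0.5270, 0.6630)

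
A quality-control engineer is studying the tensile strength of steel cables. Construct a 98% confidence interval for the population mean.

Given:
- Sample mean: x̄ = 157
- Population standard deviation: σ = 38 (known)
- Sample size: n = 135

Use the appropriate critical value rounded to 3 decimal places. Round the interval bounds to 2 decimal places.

The population standard deviation σ is known, so use a z-interval (standard normal critical value).

For 98% confidence, z* = 2.326 (from standard normal table)

Standard error: SE = σ/√n = 38/√135 = 3.270519

Margin of error: E = z* × SE = 2.326 × 3.270519 = 7.6072

Z-interval: x̄ ± E = 157 ± 7.6072 = (149.3928, 164.6072)

Rounded to 2 decimal places:

(149.39, 164.61)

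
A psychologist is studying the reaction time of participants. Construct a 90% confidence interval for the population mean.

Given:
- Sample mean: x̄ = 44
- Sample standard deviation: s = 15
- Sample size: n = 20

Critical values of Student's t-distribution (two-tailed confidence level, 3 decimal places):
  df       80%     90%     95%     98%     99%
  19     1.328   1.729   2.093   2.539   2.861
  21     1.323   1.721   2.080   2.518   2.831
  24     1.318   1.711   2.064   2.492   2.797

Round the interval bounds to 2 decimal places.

The population standard deviation σ is unknown (only the sample standard deviation s is given), so use a t-interval with df = n - 1 = 20 - 1 = 19.

For 90% confidence with df = 19, t* = 1.729 (from t-table)

Standard error: SE = s/√n = 15/√20 = 3.354102

Margin of error: E = t* × SE = 1.729 × 3.354102 = 5.7992

T-interval: x̄ ± E = 44 ± 5.7992 = (38.2008, 49.7992)

Rounded to 2 decimal places:

(38.20, 49.80)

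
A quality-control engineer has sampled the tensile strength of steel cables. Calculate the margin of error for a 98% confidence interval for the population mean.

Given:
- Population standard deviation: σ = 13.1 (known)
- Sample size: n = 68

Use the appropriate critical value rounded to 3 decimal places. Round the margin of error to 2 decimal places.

The population standard deviation σ is known, so use the z-interval margin of error formula.

For 98% confidence, z* = 2.326 (from standard normal table)

Margin of error formula for z-interval: E = z* × σ/√n

E = 2.326 × 13.1/√68
  = 2.326 × 1.588608
  = 3.6951

Rounded to 2 decimal places:

3.70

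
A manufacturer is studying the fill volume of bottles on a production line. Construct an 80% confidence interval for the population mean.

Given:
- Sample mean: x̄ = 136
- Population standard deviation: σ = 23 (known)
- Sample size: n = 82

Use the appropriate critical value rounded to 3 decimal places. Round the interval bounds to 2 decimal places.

The population standard deviation σ is known, so use a z-interval (standard normal critical value).

For 80% confidence, z* = 1.282 (from standard normal table)

Standard error: SE = σ/√n = 23/√82 = 2.539925

Margin of error: E = z* × SE = 1.282 × 2.539925 = 3.2562

Z-interval: x̄ ± E = 136 ± 3.2562 = (132.7438, 139.2562)

Rounded to 2 decimal places:

(132.74, 139.26)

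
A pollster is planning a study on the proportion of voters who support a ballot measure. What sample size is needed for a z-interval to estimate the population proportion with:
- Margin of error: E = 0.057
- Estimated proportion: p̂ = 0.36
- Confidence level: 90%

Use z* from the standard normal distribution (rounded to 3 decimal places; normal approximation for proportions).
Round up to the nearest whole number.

Using z* for proportion z-interval (normal approximation).

For 90% confidence, z* = 1.645 (from standard normal table)

Sample size formula for proportion z-interval: n = z*²p̂(1-p̂)/E²

n = 1.645² × 0.36 × 0.64 / 0.057²
  = 2.706025 × 0.2304 / 0.003249
  = 191.8954

Round up to the nearest whole number: n = 192

192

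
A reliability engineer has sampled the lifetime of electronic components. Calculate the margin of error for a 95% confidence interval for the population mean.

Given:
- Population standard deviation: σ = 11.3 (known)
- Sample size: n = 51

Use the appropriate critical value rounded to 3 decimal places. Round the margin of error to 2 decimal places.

The population standard deviation σ is known, so use the z-interval margin of error formula.

For 95% confidence, z* = 1.96 (from standard normal table)

Margin of error formula for z-interval: E = z* × σ/√n

E = 1.96 × 11.3/√51
  = 1.96 × 1.582316
  = 3.1013

Rounded to 2 decimal places:

3.10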